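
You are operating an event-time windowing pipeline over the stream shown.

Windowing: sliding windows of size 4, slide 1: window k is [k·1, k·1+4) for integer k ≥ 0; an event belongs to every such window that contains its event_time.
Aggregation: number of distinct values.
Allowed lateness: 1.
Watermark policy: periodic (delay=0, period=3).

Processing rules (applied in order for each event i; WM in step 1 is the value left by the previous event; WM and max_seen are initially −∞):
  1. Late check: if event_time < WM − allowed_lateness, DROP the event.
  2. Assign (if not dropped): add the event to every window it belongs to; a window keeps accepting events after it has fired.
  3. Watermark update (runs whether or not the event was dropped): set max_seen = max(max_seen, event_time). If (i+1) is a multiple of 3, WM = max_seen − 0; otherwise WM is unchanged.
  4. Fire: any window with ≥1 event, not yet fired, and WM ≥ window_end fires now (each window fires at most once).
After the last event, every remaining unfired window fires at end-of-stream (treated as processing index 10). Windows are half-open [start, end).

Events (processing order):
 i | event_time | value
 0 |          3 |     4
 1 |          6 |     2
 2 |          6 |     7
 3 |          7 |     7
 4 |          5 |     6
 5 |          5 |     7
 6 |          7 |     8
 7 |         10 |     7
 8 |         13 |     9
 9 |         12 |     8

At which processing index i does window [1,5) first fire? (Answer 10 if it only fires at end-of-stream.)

i=0 t=3 v=4: → [3,7),[2,6),[1,5),[0,4); WM=−∞
i=1 t=6 v=2: → [6,10),[5,9),[4,8),[3,7); WM=−∞
i=2 t=6 v=7: → [6,10),[5,9),[4,8),[3,7); WM=6; [0,4) fires=1 [1,5) fires=1 [2,6) fires=1
i=3 t=7 v=7: → [7,11),[6,10),[5,9),[4,8); WM=6
i=4 t=5 v=6: → [5,9),[4,8),[3,7),[2,6); WM=6
i=5 t=5 v=7: → [5,9),[4,8),[3,7),[2,6); WM=7; [3,7) fires=4
i=6 t=7 v=8: → [7,11),[6,10),[5,9),[4,8); WM=7
i=7 t=10 v=7: → [10,14),[9,13),[8,12),[7,11); WM=7
i=8 t=13 v=9: → [13,17),[12,16),[11,15),[10,14); WM=13; [4,8) fires=4 [5,9) fires=4 [6,10) fires=3 [7,11) fires=2 [8,12) fires=1 [9,13) fires=1
i=9 t=12 v=8: → [12,16),[11,15),[10,14),[9,13); WM=13

2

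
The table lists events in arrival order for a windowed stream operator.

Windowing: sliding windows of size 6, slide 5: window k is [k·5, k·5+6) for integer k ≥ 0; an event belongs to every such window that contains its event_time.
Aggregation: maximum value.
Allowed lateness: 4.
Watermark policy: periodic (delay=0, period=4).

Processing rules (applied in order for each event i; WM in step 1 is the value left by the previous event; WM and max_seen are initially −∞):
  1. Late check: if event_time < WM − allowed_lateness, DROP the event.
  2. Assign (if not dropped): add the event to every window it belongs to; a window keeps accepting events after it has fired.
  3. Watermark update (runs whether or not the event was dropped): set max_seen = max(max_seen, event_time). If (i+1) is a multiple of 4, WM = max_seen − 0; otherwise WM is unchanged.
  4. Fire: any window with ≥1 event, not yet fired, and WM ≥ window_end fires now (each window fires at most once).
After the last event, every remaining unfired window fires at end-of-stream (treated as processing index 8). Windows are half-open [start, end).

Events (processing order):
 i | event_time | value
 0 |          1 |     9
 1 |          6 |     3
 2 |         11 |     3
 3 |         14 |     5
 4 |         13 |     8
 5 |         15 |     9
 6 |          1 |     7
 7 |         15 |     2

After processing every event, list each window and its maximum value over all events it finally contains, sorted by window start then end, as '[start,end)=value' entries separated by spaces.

i=0 t=1 v=9: → [0,6); WM=−∞
i=1 t=6 v=3: → [5,11); WM=−∞
i=2 t=11 v=3: → [10,16); WM=−∞
i=3 t=14 v=5: → [10,16); WM=14; [0,6) fires=9 [5,11) fires=3
i=4 t=13 v=8: → [10,16); WM=14
i=5 t=15 v=9: → [15,21),[10,16); WM=14
i=6 t=1 v=7: DROP (t<14-4); WM=14
i=7 t=15 v=2: → [15,21),[10,16); WM=15

[0,6)=9 [5,11)=3 [10,16)=9 [15,21)=9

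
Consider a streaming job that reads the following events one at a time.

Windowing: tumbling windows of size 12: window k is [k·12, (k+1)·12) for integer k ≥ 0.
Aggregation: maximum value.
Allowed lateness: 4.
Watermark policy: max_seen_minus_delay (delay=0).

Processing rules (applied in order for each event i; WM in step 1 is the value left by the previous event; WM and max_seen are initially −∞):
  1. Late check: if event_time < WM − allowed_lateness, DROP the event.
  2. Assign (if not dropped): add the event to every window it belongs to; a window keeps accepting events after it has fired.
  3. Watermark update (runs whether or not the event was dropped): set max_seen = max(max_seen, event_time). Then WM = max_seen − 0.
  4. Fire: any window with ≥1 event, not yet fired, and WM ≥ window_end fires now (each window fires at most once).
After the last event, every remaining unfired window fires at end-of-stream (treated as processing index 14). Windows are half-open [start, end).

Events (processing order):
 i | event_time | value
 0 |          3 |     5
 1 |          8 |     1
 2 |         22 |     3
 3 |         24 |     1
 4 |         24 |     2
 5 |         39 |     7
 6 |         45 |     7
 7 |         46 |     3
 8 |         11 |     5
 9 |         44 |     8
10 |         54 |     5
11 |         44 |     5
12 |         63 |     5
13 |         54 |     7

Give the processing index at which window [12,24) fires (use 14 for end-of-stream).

i=0 t=3 v=5: → [0,12); WM=3
i=1 t=8 v=1: → [0,12); WM=8
i=2 t=22 v=3: → [12,24); WM=22; [0,12) fires=5
i=3 t=24 v=1: → [24,36); WM=24; [12,24) fires=3
i=4 t=24 v=2: → [24,36); WM=24
i=5 t=39 v=7: → [36,48); WM=39; [24,36) fires=2
i=6 t=45 v=7: → [36,48); WM=45
i=7 t=46 v=3: → [36,48); WM=46
i=8 t=11 v=5: DROP (t<46-4); WM=46
i=9 t=44 v=8: → [36,48); WM=46
i=10 t=54 v=5: → [48,60); WM=54; [36,48) fires=8
i=11 t=44 v=5: DROP (t<54-4); WM=54
i=12 t=63 v=5: → [60,72); WM=63; [48,60) fires=5
i=13 t=54 v=7: DROP (t<63-4); WM=63

3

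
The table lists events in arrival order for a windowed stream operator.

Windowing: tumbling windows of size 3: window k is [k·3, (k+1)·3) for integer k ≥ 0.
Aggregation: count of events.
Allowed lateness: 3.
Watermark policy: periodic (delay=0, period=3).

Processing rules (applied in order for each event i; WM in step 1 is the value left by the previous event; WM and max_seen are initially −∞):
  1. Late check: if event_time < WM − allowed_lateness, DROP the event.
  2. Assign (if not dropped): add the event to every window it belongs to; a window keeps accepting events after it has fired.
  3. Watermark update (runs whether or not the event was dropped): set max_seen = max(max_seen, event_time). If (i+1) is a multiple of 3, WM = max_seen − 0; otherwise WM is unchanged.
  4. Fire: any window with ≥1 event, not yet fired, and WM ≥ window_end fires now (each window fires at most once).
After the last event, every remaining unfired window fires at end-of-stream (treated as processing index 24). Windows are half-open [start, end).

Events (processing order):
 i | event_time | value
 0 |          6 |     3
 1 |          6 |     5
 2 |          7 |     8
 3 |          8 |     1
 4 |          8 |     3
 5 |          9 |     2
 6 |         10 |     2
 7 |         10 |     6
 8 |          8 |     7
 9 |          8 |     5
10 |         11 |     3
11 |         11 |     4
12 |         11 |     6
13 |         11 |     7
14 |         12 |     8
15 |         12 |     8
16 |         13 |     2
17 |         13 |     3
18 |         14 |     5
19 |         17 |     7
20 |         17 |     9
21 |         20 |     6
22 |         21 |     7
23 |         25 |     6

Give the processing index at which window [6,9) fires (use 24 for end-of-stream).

i=0 t=6 v=3: → [6,9); WM=−∞
i=1 t=6 v=5: → [6,9); WM=−∞
i=2 t=7 v=8: → [6,9); WM=7
i=3 t=8 v=1: → [6,9); WM=7
i=4 t=8 v=3: → [6,9); WM=7
i=5 t=9 v=2: → [9,12); WM=9; [6,9) fires=5
i=6 t=10 v=2: → [9,12); WM=9
i=7 t=10 v=6: → [9,12); WM=9
i=8 t=8 v=7: → [6,9); WM=10
i=9 t=8 v=5: → [6,9); WM=10
i=10 t=11 v=3: → [9,12); WM=10
i=11 t=11 v=4: → [9,12); WM=11
i=12 t=11 v=6: → [9,12); WM=11
i=13 t=11 v=7: → [9,12); WM=11
i=14 t=12 v=8: → [12,15); WM=12; [9,12) fires=7
i=15 t=12 v=8: → [12,15); WM=12
i=16 t=13 v=2: → [12,15); WM=12
i=17 t=13 v=3: → [12,15); WM=13
i=18 t=14 v=5: → [12,15); WM=13
i=19 t=17 v=7: → [15,18); WM=13
i=20 t=17 v=9: → [15,18); WM=17; [12,15) fires=5
i=21 t=20 v=6: → [18,21); WM=17
i=22 t=21 v=7: → [21,24); WM=17
i=23 t=25 v=6: → [24,27); WM=25; [15,18) fires=2 [18,21) fires=1 [21,24) fires=1

5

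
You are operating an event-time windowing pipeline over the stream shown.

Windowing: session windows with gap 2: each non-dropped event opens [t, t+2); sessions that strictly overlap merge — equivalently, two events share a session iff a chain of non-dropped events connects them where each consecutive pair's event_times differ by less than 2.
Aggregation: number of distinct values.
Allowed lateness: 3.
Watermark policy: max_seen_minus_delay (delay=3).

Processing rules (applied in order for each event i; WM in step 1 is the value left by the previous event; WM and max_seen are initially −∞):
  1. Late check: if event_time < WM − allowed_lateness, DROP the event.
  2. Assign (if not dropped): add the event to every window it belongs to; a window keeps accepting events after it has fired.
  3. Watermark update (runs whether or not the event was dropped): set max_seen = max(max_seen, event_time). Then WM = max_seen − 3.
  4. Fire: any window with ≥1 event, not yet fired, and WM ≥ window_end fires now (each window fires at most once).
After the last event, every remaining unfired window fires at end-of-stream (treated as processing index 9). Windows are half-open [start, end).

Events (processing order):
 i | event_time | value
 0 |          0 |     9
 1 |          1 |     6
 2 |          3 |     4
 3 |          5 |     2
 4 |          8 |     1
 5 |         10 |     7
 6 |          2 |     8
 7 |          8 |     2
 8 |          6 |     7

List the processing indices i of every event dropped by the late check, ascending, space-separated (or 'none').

6

i=0 t=0 v=9: → [0,2); WM=-3
i=1 t=1 v=6: → [0,3); WM=-2
i=2 t=3 v=4: → [3,5); WM=0
i=3 t=5 v=2: → [5,7); WM=2
i=4 t=8 v=1: → [8,10); WM=5
i=5 t=10 v=7: → [10,12); WM=7
i=6 t=2 v=8: DROP (t<7-3); WM=7
i=7 t=8 v=2: → [8,10); WM=7
i=8 t=6 v=7: → [5,8); WM=7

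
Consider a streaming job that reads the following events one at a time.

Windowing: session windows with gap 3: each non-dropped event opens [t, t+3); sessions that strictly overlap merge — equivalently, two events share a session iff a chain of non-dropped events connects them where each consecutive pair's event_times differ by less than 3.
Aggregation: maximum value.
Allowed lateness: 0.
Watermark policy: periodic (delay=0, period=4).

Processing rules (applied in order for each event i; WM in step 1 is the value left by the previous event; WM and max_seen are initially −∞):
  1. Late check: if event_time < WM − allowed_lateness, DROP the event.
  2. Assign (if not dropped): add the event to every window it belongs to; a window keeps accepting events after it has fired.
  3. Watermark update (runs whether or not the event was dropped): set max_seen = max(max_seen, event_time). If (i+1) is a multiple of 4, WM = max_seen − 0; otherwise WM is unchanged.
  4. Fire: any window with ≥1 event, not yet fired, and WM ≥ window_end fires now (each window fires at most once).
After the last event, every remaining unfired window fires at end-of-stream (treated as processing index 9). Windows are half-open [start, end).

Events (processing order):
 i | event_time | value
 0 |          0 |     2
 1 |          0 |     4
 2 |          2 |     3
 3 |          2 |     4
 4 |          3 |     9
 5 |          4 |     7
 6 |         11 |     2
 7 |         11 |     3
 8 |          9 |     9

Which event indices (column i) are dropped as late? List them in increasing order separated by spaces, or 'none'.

i=0 t=0 v=2: → [0,3); WM=−∞
i=1 t=0 v=4: → [0,3); WM=−∞
i=2 t=2 v=3: → [0,5); WM=−∞
i=3 t=2 v=4: → [0,5); WM=2
i=4 t=3 v=9: → [0,6); WM=2
i=5 t=4 v=7: → [0,7); WM=2
i=6 t=11 v=2: → [11,14); WM=2
i=7 t=11 v=3: → [11,14); WM=11
i=8 t=9 v=9: DROP (t<11-0); WM=11

8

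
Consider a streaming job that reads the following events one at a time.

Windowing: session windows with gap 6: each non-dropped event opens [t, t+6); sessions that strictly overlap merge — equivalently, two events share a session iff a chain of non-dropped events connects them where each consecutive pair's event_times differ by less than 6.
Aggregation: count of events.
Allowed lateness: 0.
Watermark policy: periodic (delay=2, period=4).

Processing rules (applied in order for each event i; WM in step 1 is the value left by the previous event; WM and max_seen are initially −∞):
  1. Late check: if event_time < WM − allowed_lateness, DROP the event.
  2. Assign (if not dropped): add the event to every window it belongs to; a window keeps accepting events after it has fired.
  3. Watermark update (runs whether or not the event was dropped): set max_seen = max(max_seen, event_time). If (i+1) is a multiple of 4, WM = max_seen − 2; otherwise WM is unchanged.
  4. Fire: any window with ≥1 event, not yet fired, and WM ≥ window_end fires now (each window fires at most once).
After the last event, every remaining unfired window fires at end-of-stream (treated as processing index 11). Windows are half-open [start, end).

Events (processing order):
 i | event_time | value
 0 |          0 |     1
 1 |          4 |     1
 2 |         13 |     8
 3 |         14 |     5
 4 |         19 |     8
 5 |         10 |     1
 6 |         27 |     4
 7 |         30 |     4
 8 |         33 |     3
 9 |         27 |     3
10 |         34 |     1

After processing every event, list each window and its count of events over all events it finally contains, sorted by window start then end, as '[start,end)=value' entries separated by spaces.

[0,10)=2 [13,25)=3 [27,40)=4

i=0 t=0 v=1: → [0,6); WM=−∞
i=1 t=4 v=1: → [0,10); WM=−∞
i=2 t=13 v=8: → [13,19); WM=−∞
i=3 t=14 v=5: → [13,20); WM=12
i=4 t=19 v=8: → [13,25); WM=12
i=5 t=10 v=1: DROP (t<12-0); WM=12
i=6 t=27 v=4: → [27,33); WM=12
i=7 t=30 v=4: → [27,36); WM=28
i=8 t=33 v=3: → [27,39); WM=28
i=9 t=27 v=3: DROP (t<28-0); WM=28
i=10 t=34 v=1: → [27,40); WM=28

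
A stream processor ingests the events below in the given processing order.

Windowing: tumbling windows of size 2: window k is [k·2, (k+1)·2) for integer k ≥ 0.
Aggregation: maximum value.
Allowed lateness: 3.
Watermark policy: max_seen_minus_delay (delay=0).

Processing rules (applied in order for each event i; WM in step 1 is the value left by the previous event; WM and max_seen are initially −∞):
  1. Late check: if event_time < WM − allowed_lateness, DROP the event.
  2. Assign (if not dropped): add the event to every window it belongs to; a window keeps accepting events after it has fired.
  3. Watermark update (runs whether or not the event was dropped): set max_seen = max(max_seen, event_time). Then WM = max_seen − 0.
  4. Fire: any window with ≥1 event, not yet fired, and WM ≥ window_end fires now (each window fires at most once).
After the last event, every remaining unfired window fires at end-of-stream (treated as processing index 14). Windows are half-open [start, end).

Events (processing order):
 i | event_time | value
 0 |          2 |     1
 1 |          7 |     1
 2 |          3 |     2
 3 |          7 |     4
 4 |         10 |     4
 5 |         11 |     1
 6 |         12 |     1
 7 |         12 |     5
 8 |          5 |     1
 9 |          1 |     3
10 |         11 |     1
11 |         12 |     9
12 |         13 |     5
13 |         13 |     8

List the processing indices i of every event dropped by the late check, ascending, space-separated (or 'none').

2 8 9

i=0 t=2 v=1: → [2,4); WM=2
i=1 t=7 v=1: → [6,8); WM=7; [2,4) fires=1
i=2 t=3 v=2: DROP (t<7-3); WM=7
i=3 t=7 v=4: → [6,8); WM=7
i=4 t=10 v=4: → [10,12); WM=10; [6,8) fires=4
i=5 t=11 v=1: → [10,12); WM=11
i=6 t=12 v=1: → [12,14); WM=12; [10,12) fires=4
i=7 t=12 v=5: → [12,14); WM=12
i=8 t=5 v=1: DROP (t<12-3); WM=12
i=9 t=1 v=3: DROP (t<12-3); WM=12
i=10 t=11 v=1: → [10,12); WM=12
i=11 t=12 v=9: → [12,14); WM=12
i=12 t=13 v=5: → [12,14); WM=13
i=13 t=13 v=8: → [12,14); WM=13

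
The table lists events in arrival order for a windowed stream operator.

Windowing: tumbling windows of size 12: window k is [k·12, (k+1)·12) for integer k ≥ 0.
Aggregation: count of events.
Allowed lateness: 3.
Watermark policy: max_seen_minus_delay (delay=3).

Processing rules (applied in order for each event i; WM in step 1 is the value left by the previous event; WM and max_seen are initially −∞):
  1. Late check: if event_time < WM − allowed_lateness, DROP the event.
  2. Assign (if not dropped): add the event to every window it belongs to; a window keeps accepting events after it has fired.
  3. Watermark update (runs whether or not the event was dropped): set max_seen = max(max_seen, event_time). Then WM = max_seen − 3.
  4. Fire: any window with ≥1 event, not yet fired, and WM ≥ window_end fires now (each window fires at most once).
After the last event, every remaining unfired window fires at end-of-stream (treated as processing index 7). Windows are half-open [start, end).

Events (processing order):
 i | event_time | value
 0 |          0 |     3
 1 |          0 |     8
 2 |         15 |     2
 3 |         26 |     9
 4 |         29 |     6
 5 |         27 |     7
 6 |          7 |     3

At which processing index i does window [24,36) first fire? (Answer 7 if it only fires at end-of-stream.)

i=0 t=0 v=3: → [0,12); WM=-3
i=1 t=0 v=8: → [0,12); WM=-3
i=2 t=15 v=2: → [12,24); WM=12; [0,12) fires=2
i=3 t=26 v=9: → [24,36); WM=23
i=4 t=29 v=6: → [24,36); WM=26; [12,24) fires=1
i=5 t=27 v=7: → [24,36); WM=26
i=6 t=7 v=3: DROP (t<26-3); WM=26

7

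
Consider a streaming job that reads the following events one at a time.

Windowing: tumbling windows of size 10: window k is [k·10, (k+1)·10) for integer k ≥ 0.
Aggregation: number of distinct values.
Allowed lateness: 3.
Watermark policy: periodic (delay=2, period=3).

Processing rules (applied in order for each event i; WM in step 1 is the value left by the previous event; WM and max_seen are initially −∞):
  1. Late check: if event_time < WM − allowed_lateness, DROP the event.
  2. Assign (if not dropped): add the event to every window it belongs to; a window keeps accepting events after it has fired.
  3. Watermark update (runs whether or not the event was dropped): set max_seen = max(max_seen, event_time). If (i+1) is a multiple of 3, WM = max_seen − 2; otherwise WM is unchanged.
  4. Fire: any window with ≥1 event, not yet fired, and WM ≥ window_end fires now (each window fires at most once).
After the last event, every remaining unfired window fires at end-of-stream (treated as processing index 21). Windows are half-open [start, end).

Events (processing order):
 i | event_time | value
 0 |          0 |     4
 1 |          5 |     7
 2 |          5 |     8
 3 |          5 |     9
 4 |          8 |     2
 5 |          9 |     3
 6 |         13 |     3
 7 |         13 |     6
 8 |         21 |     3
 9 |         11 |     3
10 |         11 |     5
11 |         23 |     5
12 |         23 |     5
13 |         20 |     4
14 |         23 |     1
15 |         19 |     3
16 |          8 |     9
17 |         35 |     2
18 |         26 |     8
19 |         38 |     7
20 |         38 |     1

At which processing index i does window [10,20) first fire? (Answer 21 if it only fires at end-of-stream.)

11

i=0 t=0 v=4: → [0,10); WM=−∞
i=1 t=5 v=7: → [0,10); WM=−∞
i=2 t=5 v=8: → [0,10); WM=3
i=3 t=5 v=9: → [0,10); WM=3
i=4 t=8 v=2: → [0,10); WM=3
i=5 t=9 v=3: → [0,10); WM=7
i=6 t=13 v=3: → [10,20); WM=7
i=7 t=13 v=6: → [10,20); WM=7
i=8 t=21 v=3: → [20,30); WM=19; [0,10) fires=6
i=9 t=11 v=3: DROP (t<19-3); WM=19
i=10 t=11 v=5: DROP (t<19-3); WM=19
i=11 t=23 v=5: → [20,30); WM=21; [10,20) fires=2
i=12 t=23 v=5: → [20,30); WM=21
i=13 t=20 v=4: → [20,30); WM=21
i=14 t=23 v=1: → [20,30); WM=21
i=15 t=19 v=3: → [10,20); WM=21
i=16 t=8 v=9: DROP (t<21-3); WM=21
i=17 t=35 v=2: → [30,40); WM=33; [20,30) fires=4
i=18 t=26 v=8: DROP (t<33-3); WM=33
i=19 t=38 v=7: → [30,40); WM=33
i=20 t=38 v=1: → [30,40); WM=36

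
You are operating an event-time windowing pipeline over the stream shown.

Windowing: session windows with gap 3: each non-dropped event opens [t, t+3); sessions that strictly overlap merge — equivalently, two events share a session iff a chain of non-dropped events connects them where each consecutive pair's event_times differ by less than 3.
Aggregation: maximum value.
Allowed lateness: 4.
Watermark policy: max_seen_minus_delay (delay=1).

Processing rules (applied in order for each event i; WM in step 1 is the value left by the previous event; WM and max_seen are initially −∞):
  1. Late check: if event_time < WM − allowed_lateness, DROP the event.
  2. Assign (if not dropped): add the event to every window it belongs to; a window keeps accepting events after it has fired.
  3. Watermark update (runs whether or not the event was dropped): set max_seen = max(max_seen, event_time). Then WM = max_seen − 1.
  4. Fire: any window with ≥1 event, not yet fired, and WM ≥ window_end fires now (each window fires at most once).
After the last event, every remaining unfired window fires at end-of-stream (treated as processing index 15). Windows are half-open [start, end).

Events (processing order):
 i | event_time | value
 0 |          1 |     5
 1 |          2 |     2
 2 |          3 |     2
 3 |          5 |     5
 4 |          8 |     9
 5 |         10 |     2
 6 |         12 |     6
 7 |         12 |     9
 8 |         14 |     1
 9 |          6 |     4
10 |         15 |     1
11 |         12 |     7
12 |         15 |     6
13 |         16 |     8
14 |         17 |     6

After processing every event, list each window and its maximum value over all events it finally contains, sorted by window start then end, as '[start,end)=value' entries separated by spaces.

i=0 t=1 v=5: → [1,4); WM=0
i=1 t=2 v=2: → [1,5); WM=1
i=2 t=3 v=2: → [1,6); WM=2
i=3 t=5 v=5: → [1,8); WM=4
i=4 t=8 v=9: → [8,11); WM=7
i=5 t=10 v=2: → [8,13); WM=9
i=6 t=12 v=6: → [8,15); WM=11
i=7 t=12 v=9: → [8,15); WM=11
i=8 t=14 v=1: → [8,17); WM=13
i=9 t=6 v=4: DROP (t<13-4); WM=13
i=10 t=15 v=1: → [8,18); WM=14
i=11 t=12 v=7: → [8,18); WM=14
i=12 t=15 v=6: → [8,18); WM=14
i=13 t=16 v=8: → [8,19); WM=15
i=14 t=17 v=6: → [8,20); WM=16

[1,8)=5 [8,20)=9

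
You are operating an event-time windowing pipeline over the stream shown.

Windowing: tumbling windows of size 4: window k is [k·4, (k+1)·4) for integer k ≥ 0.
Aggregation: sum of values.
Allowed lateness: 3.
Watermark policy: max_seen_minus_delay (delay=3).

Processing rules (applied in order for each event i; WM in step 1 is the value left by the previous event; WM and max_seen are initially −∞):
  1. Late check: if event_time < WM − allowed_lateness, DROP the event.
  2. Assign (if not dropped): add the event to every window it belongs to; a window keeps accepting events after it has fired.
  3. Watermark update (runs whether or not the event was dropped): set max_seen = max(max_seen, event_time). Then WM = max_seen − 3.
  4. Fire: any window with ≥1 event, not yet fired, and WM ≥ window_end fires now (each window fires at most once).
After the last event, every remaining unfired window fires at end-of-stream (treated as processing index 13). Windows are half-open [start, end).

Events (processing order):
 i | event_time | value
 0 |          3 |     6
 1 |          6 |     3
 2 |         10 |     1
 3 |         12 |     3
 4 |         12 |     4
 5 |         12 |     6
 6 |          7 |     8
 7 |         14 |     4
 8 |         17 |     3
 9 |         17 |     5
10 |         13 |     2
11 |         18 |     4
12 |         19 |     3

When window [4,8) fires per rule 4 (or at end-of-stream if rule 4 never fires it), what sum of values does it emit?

i=0 t=3 v=6: → [0,4); WM=0
i=1 t=6 v=3: → [4,8); WM=3
i=2 t=10 v=1: → [8,12); WM=7; [0,4) fires=6
i=3 t=12 v=3: → [12,16); WM=9; [4,8) fires=3
i=4 t=12 v=4: → [12,16); WM=9
i=5 t=12 v=6: → [12,16); WM=9
i=6 t=7 v=8: → [4,8); WM=9
i=7 t=14 v=4: → [12,16); WM=11
i=8 t=17 v=3: → [16,20); WM=14; [8,12) fires=1
i=9 t=17 v=5: → [16,20); WM=14
i=10 t=13 v=2: → [12,16); WM=14
i=11 t=18 v=4: → [16,20); WM=15
i=12 t=19 v=3: → [16,20); WM=16; [12,16) fires=19

3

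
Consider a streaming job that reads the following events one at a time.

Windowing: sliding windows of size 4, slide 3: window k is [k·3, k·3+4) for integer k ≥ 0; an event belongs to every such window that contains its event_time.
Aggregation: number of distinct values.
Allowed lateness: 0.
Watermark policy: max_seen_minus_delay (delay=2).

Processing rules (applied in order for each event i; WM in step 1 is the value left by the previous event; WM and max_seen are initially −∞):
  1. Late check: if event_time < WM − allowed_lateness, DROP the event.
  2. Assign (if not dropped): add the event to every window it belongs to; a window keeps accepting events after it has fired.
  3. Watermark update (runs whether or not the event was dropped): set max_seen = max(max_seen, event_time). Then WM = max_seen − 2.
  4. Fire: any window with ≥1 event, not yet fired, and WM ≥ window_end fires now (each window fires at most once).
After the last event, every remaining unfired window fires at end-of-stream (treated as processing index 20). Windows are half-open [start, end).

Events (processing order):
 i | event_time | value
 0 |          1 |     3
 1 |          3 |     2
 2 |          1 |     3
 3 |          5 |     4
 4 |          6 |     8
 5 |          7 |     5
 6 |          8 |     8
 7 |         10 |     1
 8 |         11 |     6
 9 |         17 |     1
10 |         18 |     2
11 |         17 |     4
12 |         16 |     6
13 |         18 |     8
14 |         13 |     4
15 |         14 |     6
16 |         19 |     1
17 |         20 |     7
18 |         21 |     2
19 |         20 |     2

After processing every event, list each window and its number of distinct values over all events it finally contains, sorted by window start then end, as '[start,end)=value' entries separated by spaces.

[0,4)=2 [3,7)=3 [6,10)=2 [9,13)=2 [15,19)=5 [18,22)=4 [21,25)=1

i=0 t=1 v=3: → [0,4); WM=-1
i=1 t=3 v=2: → [3,7),[0,4); WM=1
i=2 t=1 v=3: → [0,4); WM=1
i=3 t=5 v=4: → [3,7); WM=3
i=4 t=6 v=8: → [6,10),[3,7); WM=4; [0,4) fires=2
i=5 t=7 v=5: → [6,10); WM=5
i=6 t=8 v=8: → [6,10); WM=6
i=7 t=10 v=1: → [9,13); WM=8; [3,7) fires=3
i=8 t=11 v=6: → [9,13); WM=9
i=9 t=17 v=1: → [15,19); WM=15; [6,10) fires=2 [9,13) fires=2
i=10 t=18 v=2: → [18,22),[15,19); WM=16
i=11 t=17 v=4: → [15,19); WM=16
i=12 t=16 v=6: → [15,19); WM=16
i=13 t=18 v=8: → [18,22),[15,19); WM=16
i=14 t=13 v=4: DROP (t<16-0); WM=16
i=15 t=14 v=6: DROP (t<16-0); WM=16
i=16 t=19 v=1: → [18,22); WM=17
i=17 t=20 v=7: → [18,22); WM=18
i=18 t=21 v=2: → [21,25),[18,22); WM=19; [15,19) fires=5
i=19 t=20 v=2: → [18,22); WM=19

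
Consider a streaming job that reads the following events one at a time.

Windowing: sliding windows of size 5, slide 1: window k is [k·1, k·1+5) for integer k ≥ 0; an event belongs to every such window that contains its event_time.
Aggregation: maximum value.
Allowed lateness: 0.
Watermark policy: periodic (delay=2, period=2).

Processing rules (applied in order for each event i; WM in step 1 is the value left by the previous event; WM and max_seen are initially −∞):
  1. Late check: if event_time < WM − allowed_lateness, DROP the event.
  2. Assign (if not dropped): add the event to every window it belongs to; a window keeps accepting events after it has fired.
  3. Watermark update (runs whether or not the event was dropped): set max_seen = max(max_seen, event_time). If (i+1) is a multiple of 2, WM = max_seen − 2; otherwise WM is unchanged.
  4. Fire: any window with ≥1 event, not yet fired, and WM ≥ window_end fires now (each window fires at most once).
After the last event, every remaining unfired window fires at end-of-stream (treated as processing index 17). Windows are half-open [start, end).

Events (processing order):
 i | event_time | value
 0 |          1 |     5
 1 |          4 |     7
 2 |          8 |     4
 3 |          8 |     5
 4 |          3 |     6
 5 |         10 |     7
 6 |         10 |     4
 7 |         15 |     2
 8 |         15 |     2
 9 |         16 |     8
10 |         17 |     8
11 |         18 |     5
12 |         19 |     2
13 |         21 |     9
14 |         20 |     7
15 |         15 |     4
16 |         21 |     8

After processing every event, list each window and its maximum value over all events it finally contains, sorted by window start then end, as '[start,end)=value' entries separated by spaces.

[0,5)=7 [1,6)=7 [2,7)=7 [3,8)=7 [4,9)=7 [5,10)=5 [6,11)=7 [7,12)=7 [8,13)=7 [9,14)=7 [10,15)=7 [11,16)=2 [12,17)=8 [13,18)=8 [14,19)=8 [15,20)=8 [16,21)=8 [17,22)=9 [18,23)=9 [19,24)=9 [20,25)=9 [21,26)=9

i=0 t=1 v=5: → [1,6),[0,5); WM=−∞
i=1 t=4 v=7: → [4,9),[3,8),[2,7),[1,6),[0,5); WM=2
i=2 t=8 v=4: → [8,13),[7,12),[6,11),[5,10),[4,9); WM=2
i=3 t=8 v=5: → [8,13),[7,12),[6,11),[5,10),[4,9); WM=6; [0,5) fires=7 [1,6) fires=7
i=4 t=3 v=6: DROP (t<6-0); WM=6
i=5 t=10 v=7: → [10,15),[9,14),[8,13),[7,12),[6,11); WM=8; [2,7) fires=7 [3,8) fires=7
i=6 t=10 v=4: → [10,15),[9,14),[8,13),[7,12),[6,11); WM=8
i=7 t=15 v=2: → [15,20),[14,19),[13,18),[12,17),[11,16); WM=13; [4,9) fires=7 [5,10) fires=5 [6,11) fires=7 [7,12) fires=7 [8,13) fires=7
i=8 t=15 v=2: → [15,20),[14,19),[13,18),[12,17),[11,16); WM=13
i=9 t=16 v=8: → [16,21),[15,20),[14,19),[13,18),[12,17); WM=14; [9,14) fires=7
i=10 t=17 v=8: → [17,22),[16,21),[15,20),[14,19),[13,18); WM=14
i=11 t=18 v=5: → [18,23),[17,22),[16,21),[15,20),[14,19); WM=16; [10,15) fires=7 [11,16) fires=2
i=12 t=19 v=2: → [19,24),[18,23),[17,22),[16,21),[15,20); WM=16
i=13 t=21 v=9: → [21,26),[20,25),[19,24),[18,23),[17,22); WM=19; [12,17) fires=8 [13,18) fires=8 [14,19) fires=8
i=14 t=20 v=7: → [20,25),[19,24),[18,23),[17,22),[16,21); WM=19
i=15 t=15 v=4: DROP (t<19-0); WM=19
i=16 t=21 v=8: → [21,26),[20,25),[19,24),[18,23),[17,22); WM=19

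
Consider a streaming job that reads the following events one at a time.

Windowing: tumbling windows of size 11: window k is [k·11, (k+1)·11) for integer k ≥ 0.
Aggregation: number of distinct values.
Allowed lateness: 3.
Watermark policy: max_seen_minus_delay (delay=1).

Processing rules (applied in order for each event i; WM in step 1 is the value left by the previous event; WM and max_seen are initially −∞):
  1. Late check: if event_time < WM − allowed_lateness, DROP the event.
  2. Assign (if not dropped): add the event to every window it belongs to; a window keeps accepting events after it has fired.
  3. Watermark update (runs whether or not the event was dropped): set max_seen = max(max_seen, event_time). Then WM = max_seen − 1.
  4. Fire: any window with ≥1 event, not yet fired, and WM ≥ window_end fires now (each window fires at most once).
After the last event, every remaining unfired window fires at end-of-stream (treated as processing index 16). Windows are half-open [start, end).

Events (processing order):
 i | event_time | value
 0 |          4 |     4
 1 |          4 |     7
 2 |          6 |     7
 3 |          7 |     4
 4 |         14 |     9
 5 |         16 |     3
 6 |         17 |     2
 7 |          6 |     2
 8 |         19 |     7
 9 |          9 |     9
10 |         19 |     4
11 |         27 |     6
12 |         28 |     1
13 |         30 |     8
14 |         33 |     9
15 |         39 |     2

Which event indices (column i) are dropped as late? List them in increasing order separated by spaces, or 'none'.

7 9

i=0 t=4 v=4: → [0,11); WM=3
i=1 t=4 v=7: → [0,11); WM=3
i=2 t=6 v=7: → [0,11); WM=5
i=3 t=7 v=4: → [0,11); WM=6
i=4 t=14 v=9: → [11,22); WM=13; [0,11) fires=2
i=5 t=16 v=3: → [11,22); WM=15
i=6 t=17 v=2: → [11,22); WM=16
i=7 t=6 v=2: DROP (t<16-3); WM=16
i=8 t=19 v=7: → [11,22); WM=18
i=9 t=9 v=9: DROP (t<18-3); WM=18
i=10 t=19 v=4: → [11,22); WM=18
i=11 t=27 v=6: → [22,33); WM=26; [11,22) fires=5
i=12 t=28 v=1: → [22,33); WM=27
i=13 t=30 v=8: → [22,33); WM=29
i=14 t=33 v=9: → [33,44); WM=32
i=15 t=39 v=2: → [33,44); WM=38; [22,33) fires=3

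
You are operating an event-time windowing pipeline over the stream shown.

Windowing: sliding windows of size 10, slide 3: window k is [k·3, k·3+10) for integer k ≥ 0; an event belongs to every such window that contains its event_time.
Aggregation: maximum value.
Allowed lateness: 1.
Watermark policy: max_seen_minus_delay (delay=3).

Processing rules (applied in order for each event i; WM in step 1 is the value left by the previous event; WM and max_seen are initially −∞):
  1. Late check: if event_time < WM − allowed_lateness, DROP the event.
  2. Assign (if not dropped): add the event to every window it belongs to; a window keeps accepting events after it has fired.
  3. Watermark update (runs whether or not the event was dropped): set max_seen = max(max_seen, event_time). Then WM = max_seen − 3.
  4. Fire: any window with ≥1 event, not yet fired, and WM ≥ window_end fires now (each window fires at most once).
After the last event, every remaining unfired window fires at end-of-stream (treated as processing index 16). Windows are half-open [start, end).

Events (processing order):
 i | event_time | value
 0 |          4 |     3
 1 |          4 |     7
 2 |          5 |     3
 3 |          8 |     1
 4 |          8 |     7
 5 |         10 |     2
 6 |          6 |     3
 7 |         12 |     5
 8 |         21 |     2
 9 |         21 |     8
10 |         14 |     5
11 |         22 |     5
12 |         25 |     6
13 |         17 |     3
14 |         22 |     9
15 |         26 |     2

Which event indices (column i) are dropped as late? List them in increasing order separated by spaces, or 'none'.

i=0 t=4 v=3: → [3,13),[0,10); WM=1
i=1 t=4 v=7: → [3,13),[0,10); WM=1
i=2 t=5 v=3: → [3,13),[0,10); WM=2
i=3 t=8 v=1: → [6,16),[3,13),[0,10); WM=5
i=4 t=8 v=7: → [6,16),[3,13),[0,10); WM=5
i=5 t=10 v=2: → [9,19),[6,16),[3,13); WM=7
i=6 t=6 v=3: → [6,16),[3,13),[0,10); WM=7
i=7 t=12 v=5: → [12,22),[9,19),[6,16),[3,13); WM=9
i=8 t=21 v=2: → [21,31),[18,28),[15,25),[12,22); WM=18; [0,10) fires=7 [3,13) fires=7 [6,16) fires=7
i=9 t=21 v=8: → [21,31),[18,28),[15,25),[12,22); WM=18
i=10 t=14 v=5: DROP (t<18-1); WM=18
i=11 t=22 v=5: → [21,31),[18,28),[15,25); WM=19; [9,19) fires=5
i=12 t=25 v=6: → [24,34),[21,31),[18,28); WM=22; [12,22) fires=8
i=13 t=17 v=3: DROP (t<22-1); WM=22
i=14 t=22 v=9: → [21,31),[18,28),[15,25); WM=22
i=15 t=26 v=2: → [24,34),[21,31),[18,28); WM=23

10 13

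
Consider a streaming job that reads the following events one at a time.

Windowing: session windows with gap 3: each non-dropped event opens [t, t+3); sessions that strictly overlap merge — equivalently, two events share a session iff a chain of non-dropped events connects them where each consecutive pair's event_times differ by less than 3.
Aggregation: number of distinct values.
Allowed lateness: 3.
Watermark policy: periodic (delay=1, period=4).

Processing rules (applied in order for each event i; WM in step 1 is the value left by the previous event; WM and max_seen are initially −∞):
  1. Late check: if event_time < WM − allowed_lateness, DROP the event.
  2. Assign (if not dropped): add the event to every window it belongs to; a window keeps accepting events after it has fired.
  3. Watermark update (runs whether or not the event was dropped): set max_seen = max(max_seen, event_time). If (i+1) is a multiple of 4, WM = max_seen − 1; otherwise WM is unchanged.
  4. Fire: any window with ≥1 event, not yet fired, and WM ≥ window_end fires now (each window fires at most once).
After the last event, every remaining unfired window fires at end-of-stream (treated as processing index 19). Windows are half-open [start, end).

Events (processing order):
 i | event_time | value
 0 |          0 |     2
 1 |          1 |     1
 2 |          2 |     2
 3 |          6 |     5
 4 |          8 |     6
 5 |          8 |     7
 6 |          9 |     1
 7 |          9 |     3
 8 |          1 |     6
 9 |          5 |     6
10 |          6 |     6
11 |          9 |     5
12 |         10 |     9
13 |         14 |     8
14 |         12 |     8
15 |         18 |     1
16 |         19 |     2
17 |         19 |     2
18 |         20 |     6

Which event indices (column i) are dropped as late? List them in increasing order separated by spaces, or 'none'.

i=0 t=0 v=2: → [0,3); WM=−∞
i=1 t=1 v=1: → [0,4); WM=−∞
i=2 t=2 v=2: → [0,5); WM=−∞
i=3 t=6 v=5: → [6,9); WM=5
i=4 t=8 v=6: → [6,11); WM=5
i=5 t=8 v=7: → [6,11); WM=5
i=6 t=9 v=1: → [6,12); WM=5
i=7 t=9 v=3: → [6,12); WM=8
i=8 t=1 v=6: DROP (t<8-3); WM=8
i=9 t=5 v=6: → [5,12); WM=8
i=10 t=6 v=6: → [5,12); WM=8
i=11 t=9 v=5: → [5,12); WM=8
i=12 t=10 v=9: → [5,13); WM=8
i=13 t=14 v=8: → [14,17); WM=8
i=14 t=12 v=8: → [5,17); WM=8
i=15 t=18 v=1: → [18,21); WM=17
i=16 t=19 v=2: → [18,22); WM=17
i=17 t=19 v=2: → [18,22); WM=17
i=18 t=20 v=6: → [18,23); WM=17

8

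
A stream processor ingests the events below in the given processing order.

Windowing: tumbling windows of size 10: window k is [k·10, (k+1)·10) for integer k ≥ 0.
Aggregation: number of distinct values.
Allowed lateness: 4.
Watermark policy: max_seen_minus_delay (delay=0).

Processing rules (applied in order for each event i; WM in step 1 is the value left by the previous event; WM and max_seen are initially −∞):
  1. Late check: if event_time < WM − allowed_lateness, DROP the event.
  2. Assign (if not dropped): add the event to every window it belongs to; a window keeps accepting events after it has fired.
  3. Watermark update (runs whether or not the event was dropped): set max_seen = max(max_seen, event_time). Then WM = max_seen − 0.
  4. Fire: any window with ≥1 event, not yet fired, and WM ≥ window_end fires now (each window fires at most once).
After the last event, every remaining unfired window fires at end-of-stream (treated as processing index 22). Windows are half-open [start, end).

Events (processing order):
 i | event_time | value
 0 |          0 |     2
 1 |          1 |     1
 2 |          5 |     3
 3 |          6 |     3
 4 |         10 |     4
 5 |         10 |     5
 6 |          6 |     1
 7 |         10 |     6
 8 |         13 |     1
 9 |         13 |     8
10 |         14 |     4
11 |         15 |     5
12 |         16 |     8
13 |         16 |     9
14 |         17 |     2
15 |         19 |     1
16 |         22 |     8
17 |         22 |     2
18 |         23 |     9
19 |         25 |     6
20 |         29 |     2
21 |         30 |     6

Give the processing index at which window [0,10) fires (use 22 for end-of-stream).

i=0 t=0 v=2: → [0,10); WM=0
i=1 t=1 v=1: → [0,10); WM=1
i=2 t=5 v=3: → [0,10); WM=5
i=3 t=6 v=3: → [0,10); WM=6
i=4 t=10 v=4: → [10,20); WM=10; [0,10) fires=3
i=5 t=10 v=5: → [10,20); WM=10
i=6 t=6 v=1: → [0,10); WM=10
i=7 t=10 v=6: → [10,20); WM=10
i=8 t=13 v=1: → [10,20); WM=13
i=9 t=13 v=8: → [10,20); WM=13
i=10 t=14 v=4: → [10,20); WM=14
i=11 t=15 v=5: → [10,20); WM=15
i=12 t=16 v=8: → [10,20); WM=16
i=13 t=16 v=9: → [10,20); WM=16
i=14 t=17 v=2: → [10,20); WM=17
i=15 t=19 v=1: → [10,20); WM=19
i=16 t=22 v=8: → [20,30); WM=22; [10,20) fires=7
i=17 t=22 v=2: → [20,30); WM=22
i=18 t=23 v=9: → [20,30); WM=23
i=19 t=25 v=6: → [20,30); WM=25
i=20 t=29 v=2: → [20,30); WM=29
i=21 t=30 v=6: → [30,40); WM=30; [20,30) fires=4

4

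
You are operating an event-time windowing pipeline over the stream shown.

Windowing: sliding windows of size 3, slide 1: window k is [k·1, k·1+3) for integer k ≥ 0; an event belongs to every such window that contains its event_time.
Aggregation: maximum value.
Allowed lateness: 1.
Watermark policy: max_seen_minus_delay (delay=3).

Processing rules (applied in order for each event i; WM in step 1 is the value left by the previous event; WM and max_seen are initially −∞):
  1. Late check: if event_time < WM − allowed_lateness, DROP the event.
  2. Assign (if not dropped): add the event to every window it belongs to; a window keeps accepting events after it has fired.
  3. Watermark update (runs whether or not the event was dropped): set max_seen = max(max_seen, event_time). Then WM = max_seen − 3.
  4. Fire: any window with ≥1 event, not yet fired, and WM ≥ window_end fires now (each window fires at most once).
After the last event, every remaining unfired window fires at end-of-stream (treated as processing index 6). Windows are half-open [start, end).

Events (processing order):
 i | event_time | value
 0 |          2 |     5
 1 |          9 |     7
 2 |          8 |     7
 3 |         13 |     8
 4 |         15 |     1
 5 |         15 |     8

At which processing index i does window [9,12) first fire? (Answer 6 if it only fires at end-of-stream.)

4

i=0 t=2 v=5: → [2,5),[1,4),[0,3); WM=-1
i=1 t=9 v=7: → [9,12),[8,11),[7,10); WM=6; [0,3) fires=5 [1,4) fires=5 [2,5) fires=5
i=2 t=8 v=7: → [8,11),[7,10),[6,9); WM=6
i=3 t=13 v=8: → [13,16),[12,15),[11,14); WM=10; [6,9) fires=7 [7,10) fires=7
i=4 t=15 v=1: → [15,18),[14,17),[13,16); WM=12; [8,11) fires=7 [9,12) fires=7
i=5 t=15 v=8: → [15,18),[14,17),[13,16); WM=12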